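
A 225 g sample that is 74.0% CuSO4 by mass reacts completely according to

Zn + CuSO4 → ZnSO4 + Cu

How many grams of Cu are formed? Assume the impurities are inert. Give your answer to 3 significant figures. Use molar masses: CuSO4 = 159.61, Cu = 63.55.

66.3 g

Mass of pure CuSO4 = 225 g × 0.740 = 166.5 g.
n(CuSO4) = 166.5 g / 159.61 g/mol = 1.043 mol.
From the equation the CuSO4:Cu mole ratio is 1:1, so n(Cu) = 1.043 × 1/1 = 1.043 mol.
Mass of Cu = 1.043 mol × 63.55 g/mol = 66.29 g.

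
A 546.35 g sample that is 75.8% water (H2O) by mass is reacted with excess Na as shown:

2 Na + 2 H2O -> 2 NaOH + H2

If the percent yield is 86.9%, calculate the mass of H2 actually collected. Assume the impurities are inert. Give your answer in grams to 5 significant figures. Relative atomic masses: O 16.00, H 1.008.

Pure H2O available = 546.35 g × 0.758 = 414.133 g.
M(H2O) = 2(1.008) + 16.00 = 18.016 g/mol.
M(H2) = 2(1.008) = 2.016 g/mol.
n(H2O) = 414.133 g / 18.016 g/mol = 22.9870 mol.
From the equation the H2O:H2 mole ratio is 2:1, so n(H2) = 22.9870 × 1/2 = 11.4935 mol.
Mass of H2 = 11.4935 mol × 2.016 g/mol = 23.1709 g.
Actual mass collected = 23.1709 g × 0.869 = 20.1355 g.

20.135 g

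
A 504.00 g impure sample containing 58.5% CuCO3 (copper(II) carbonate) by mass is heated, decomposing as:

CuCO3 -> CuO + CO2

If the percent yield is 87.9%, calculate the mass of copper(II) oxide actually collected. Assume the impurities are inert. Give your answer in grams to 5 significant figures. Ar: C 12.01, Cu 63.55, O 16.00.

166.85 g

Pure CuCO3 available = 504.00 g × 0.585 = 294.840 g.
M(CuCO3) = 63.55 + 12.01 + 3(16.00) = 123.56 g/mol.
M(CuO) = 63.55 + 16.00 = 79.55 g/mol.
n(CuCO3) = 294.840 g / 123.56 g/mol = 2.38621 mol.
From the equation the CuCO3:CuO mole ratio is 1:1, so n(CuO) = 2.38621 × 1/1 = 2.38621 mol.
Mass of CuO = 2.38621 mol × 79.55 g/mol = 189.823 g.
Actual mass collected = 189.823 g × 0.879 = 166.854 g.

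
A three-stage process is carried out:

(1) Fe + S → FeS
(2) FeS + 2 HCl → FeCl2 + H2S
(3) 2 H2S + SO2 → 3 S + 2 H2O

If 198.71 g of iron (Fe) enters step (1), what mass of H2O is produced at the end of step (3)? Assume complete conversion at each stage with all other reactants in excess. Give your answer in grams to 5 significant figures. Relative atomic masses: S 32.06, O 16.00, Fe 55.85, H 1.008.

M(Fe) = 55.85 g/mol.
M(H2O) = 2(1.008) + 16.00 = 18.016 g/mol.
n(Fe) = 198.71 / 55.85 = 3.55792 mol.
Reaction (1): Fe→FeS ratio 1:1 ⇒ n(FeS) = 3.55792 mol.
Reaction (2): FeS→H2S ratio 1:1 ⇒ n(H2S) = 3.55792 mol.
Reaction (3): H2S→H2O ratio 2:2 ⇒ n(H2O) = 3.55792 mol.
Mass of H2O = 3.55792 × 18.016 = 64.0995 g.

64.100 g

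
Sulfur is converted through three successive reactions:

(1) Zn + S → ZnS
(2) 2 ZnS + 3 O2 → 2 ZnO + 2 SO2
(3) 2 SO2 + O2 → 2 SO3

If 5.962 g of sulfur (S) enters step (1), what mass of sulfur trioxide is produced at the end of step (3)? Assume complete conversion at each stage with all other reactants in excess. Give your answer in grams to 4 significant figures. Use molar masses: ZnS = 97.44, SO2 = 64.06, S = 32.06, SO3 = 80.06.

n(S) = 5.962 / 32.06 = 0.18596 mol.
Reaction (1): S→ZnS ratio 1:1 ⇒ n(ZnS) = 0.18596 mol.
Reaction (2): ZnS→SO2 ratio 2:2 ⇒ n(SO2) = 0.18596 mol.
Reaction (3): SO2→SO3 ratio 2:2 ⇒ n(SO3) = 0.18596 mol.
Mass of SO3 = 0.18596 × 80.06 = 14.888 g.

14.89 g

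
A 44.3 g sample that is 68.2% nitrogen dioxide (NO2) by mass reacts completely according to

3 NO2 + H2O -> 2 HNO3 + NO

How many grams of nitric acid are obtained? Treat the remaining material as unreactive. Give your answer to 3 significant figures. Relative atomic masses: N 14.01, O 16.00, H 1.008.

27.6 g

Mass of pure NO2 = 44.3 g × 0.682 = 30.21 g.
M(NO2) = 14.01 + 2(16.00) = 46.01 g/mol.
M(HNO3) = 1.008 + 14.01 + 3(16.00) = 63.018 g/mol.
n(NO2) = 30.21 g / 46.01 g/mol = 0.6567 mol.
From the equation the NO2:HNO3 mole ratio is 3:2, so n(HNO3) = 0.6567 × 2/3 = 0.4378 mol.
Mass of HNO3 = 0.4378 mol × 63.018 g/mol = 27.59 g.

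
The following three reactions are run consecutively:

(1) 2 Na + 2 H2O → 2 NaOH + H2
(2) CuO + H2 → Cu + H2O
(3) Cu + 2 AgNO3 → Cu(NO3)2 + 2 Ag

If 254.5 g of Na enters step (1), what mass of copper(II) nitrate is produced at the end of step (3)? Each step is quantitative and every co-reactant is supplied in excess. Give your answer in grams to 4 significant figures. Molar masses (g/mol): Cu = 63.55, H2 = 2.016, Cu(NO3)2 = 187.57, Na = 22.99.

1038 g

n(Na) = 254.5 / 22.99 = 11.070 mol.
Reaction (1): Na→H2 ratio 2:1 ⇒ n(H2) = 5.5350 mol.
Reaction (2): H2→Cu ratio 1:1 ⇒ n(Cu) = 5.5350 mol.
Reaction (3): Cu→Cu(NO3)2 ratio 1:1 ⇒ n(Cu(NO3)2) = 5.5350 mol.
Mass of Cu(NO3)2 = 5.5350 × 187.57 = 1038.2 g.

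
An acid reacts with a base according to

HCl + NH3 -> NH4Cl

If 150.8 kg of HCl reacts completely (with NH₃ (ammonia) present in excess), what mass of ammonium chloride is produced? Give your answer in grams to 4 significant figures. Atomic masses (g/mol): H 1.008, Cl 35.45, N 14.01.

M(HCl) = 1.008 + 35.45 = 36.458 g/mol.
M(NH4Cl) = 14.01 + 4(1.008) + 35.45 = 53.492 g/mol.
Convert: 150.8 kg = 150800 g.
n(HCl) = 150800 g / 36.458 g/mol = 4136.3 mol.
From the equation the HCl:NH4Cl mole ratio is 1:1, so n(NH4Cl) = 4136.3 × 1/1 = 4136.3 mol.
Mass of NH4Cl = 4136.3 mol × 53.492 g/mol = 221260 g.

221300 g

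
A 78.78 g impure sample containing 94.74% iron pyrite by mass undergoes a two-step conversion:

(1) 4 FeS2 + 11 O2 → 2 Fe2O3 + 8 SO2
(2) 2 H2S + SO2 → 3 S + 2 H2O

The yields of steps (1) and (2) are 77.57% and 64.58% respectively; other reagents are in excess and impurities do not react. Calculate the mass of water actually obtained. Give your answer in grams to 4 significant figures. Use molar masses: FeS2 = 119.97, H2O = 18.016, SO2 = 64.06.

Pure FeS2 = 78.78 × 0.9474 = 74.636 g.
n(FeS2) = 74.636 / 119.97 = 0.62212 mol.
Step 1 (FeS2:SO2 = 4:8): theoretical n(SO2) = 1.2442 mol; at 77.57% yield, n(SO2) = 0.96516 mol.
Step 2 (SO2:H2O = 1:2): theoretical n(H2O) = 1.9303 mol, so theoretical mass = 1.9303 × 18.016 = 34.777 g.
At 64.58% yield, actual mass of H2O = 34.777 × 0.6458 = 22.459 g.

22.46 g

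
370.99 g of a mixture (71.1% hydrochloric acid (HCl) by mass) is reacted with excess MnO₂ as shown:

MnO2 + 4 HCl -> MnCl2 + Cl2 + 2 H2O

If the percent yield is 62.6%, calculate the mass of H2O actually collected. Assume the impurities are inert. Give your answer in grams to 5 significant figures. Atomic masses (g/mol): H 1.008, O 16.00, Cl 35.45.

40.798 g

Pure HCl available = 370.99 g × 0.711 = 263.774 g.
M(HCl) = 1.008 + 35.45 = 36.458 g/mol.
M(H2O) = 2(1.008) + 16.00 = 18.016 g/mol.
n(HCl) = 263.774 g / 36.458 g/mol = 7.23501 mol.
From the equation the HCl:H2O mole ratio is 4:2, so n(H2O) = 7.23501 × 2/4 = 3.61750 mol.
Mass of H2O = 3.61750 mol × 18.016 g/mol = 65.1729 g.
Actual mass collected = 65.1729 g × 0.626 = 40.7983 g.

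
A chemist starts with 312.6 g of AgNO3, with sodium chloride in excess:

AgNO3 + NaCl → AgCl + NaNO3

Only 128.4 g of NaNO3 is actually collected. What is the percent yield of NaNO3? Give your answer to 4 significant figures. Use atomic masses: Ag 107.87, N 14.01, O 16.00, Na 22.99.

82.09 %

M(AgNO3) = 107.87 + 14.01 + 3(16.00) = 169.88 g/mol.
M(NaNO3) = 22.99 + 14.01 + 3(16.00) = 85.00 g/mol.
n(AgNO3) = 312.60 g / 169.88 g/mol = 1.8401 mol.
From the equation the AgNO3:NaNO3 mole ratio is 1:1, so n(NaNO3) = 1.8401 × 1/1 = 1.8401 mol.
Mass of NaNO3 = 1.8401 mol × 85.00 g/mol = 156.41 g.
This is the theoretical yield. Percent yield = 128.4 g / 156.41 g × 100% = 82.092%.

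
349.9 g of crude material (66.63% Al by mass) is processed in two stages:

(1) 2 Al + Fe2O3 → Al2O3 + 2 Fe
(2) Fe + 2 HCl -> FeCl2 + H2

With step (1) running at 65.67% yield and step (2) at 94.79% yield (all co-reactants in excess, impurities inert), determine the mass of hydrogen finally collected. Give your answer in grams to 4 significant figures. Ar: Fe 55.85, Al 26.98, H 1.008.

10.84 g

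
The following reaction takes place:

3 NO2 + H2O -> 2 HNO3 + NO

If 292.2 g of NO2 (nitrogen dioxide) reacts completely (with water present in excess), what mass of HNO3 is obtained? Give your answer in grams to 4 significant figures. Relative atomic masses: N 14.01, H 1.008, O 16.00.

M(NO2) = 14.01 + 2(16.00) = 46.01 g/mol.
M(HNO3) = 1.008 + 14.01 + 3(16.00) = 63.018 g/mol.
n(NO2) = 292.20 g / 46.01 g/mol = 6.3508 mol.
From the equation the NO2:HNO3 mole ratio is 3:2, so n(HNO3) = 6.3508 × 2/3 = 4.2339 mol.
Mass of HNO3 = 4.2339 mol × 63.018 g/mol = 266.81 g.

266.8 g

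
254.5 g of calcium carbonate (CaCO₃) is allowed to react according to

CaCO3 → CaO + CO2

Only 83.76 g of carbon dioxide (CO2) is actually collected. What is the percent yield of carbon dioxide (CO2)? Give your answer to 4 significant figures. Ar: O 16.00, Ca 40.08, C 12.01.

M(CaCO3) = 40.08 + 12.01 + 3(16.00) = 100.09 g/mol.
M(CO2) = 12.01 + 2(16.00) = 44.01 g/mol.
n(CaCO3) = 254.50 g / 100.09 g/mol = 2.5427 mol.
From the equation the CaCO3:CO2 mole ratio is 1:1, so n(CO2) = 2.5427 × 1/1 = 2.5427 mol.
Mass of CO2 = 2.5427 mol × 44.01 g/mol = 111.90 g.
This is the theoretical yield. Percent yield = 83.76 g / 111.90 g × 100% = 74.849%.

74.85 %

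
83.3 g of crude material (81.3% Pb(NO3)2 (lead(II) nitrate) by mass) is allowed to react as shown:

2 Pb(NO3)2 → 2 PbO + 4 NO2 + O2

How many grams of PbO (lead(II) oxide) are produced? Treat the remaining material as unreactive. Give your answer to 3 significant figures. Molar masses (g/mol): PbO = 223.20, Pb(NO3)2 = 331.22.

45.6 g

Mass of pure Pb(NO3)2 = 83.3 g × 0.813 = 67.72 g.
n(Pb(NO3)2) = 67.72 g / 331.22 g/mol = 0.2045 mol.
From the equation the Pb(NO3)2:PbO mole ratio is 2:2, so n(PbO) = 0.2045 × 2/2 = 0.2045 mol.
Mass of PbO = 0.2045 mol × 223.20 g/mol = 45.64 g.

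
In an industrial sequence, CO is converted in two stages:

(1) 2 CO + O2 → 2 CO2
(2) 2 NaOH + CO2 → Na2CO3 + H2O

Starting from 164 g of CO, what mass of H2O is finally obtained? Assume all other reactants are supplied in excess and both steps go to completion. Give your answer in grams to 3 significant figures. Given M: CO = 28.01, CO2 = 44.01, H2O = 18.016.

n(CO) = 164.0 / 28.01 = 5.855 mol.
Step 1 gives a 2:2 ratio of CO to CO2, so n(CO2) = 5.855 mol.
In step 2 the CO2:H2O ratio is 1:1, so n(H2O) = 5.855 mol.
Mass of H2O = 5.855 × 18.016 = 105.5 g.

105 g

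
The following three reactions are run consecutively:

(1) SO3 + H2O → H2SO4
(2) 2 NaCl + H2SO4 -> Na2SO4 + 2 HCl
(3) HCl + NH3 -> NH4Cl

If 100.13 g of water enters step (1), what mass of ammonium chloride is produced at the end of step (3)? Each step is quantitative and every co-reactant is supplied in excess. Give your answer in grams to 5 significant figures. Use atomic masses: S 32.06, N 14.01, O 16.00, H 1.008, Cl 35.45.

594.60 g

M(H2O) = 2(1.008) + 16.00 = 18.016 g/mol.
M(NH4Cl) = 14.01 + 4(1.008) + 35.45 = 53.492 g/mol.
n(H2O) = 100.13 / 18.016 = 5.55784 mol.
Reaction (1): H2O→H2SO4 ratio 1:1 ⇒ n(H2SO4) = 5.55784 mol.
Reaction (2): H2SO4→HCl ratio 1:2 ⇒ n(HCl) = 11.1157 mol.
Reaction (3): HCl→NH4Cl ratio 1:1 ⇒ n(NH4Cl) = 11.1157 mol.
Mass of NH4Cl = 11.1157 × 53.492 = 594.600 g.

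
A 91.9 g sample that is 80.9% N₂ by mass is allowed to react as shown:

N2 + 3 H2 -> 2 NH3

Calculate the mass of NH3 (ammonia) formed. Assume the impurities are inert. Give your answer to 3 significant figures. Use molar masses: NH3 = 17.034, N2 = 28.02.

90.4 g

Mass of pure N2 = 91.9 g × 0.809 = 74.35 g.
n(N2) = 74.35 g / 28.02 g/mol = 2.653 mol.
From the equation the N2:NH3 mole ratio is 1:2, so n(NH3) = 2.653 × 2/1 = 5.307 mol.
Mass of NH3 = 5.307 mol × 17.034 g/mol = 90.39 g.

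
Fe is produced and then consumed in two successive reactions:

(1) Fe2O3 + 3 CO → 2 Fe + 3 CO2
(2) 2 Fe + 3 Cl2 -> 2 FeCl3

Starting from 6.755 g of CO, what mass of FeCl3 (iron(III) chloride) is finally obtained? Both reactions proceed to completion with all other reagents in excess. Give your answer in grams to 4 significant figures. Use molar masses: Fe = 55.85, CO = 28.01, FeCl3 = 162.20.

26.08 g

n(CO) = 6.7550 / 28.01 = 0.24116 mol.
Step 1 gives a 3:2 ratio of CO to Fe, so n(Fe) = 0.16078 mol.
In step 2 the Fe:FeCl3 ratio is 2:2, so n(FeCl3) = 0.16078 mol.
Mass of FeCl3 = 0.16078 × 162.20 = 26.078 g.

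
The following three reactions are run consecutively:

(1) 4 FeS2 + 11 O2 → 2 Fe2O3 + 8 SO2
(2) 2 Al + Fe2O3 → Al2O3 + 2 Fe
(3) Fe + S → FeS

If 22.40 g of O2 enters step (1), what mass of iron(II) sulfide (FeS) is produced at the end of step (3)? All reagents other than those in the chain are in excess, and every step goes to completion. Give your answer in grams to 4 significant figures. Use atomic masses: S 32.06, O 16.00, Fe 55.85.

22.38 g

M(O2) = 2(16.00) = 32.00 g/mol.
M(FeS) = 55.85 + 32.06 = 87.91 g/mol.
n(O2) = 22.40 / 32.00 = 0.70000 mol.
Reaction (1): O2→Fe2O3 ratio 11:2 ⇒ n(Fe2O3) = 0.12727 mol.
Reaction (2): Fe2O3→Fe ratio 1:2 ⇒ n(Fe) = 0.25455 mol.
Reaction (3): Fe→FeS ratio 1:1 ⇒ n(FeS) = 0.25455 mol.
Mass of FeS = 0.25455 × 87.91 = 22.377 g.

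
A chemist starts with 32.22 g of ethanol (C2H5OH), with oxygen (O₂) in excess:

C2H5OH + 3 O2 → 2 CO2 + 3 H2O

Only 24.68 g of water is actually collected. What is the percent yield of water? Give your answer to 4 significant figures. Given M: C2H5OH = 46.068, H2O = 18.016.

n(C2H5OH) = 32.220 g / 46.068 g/mol = 0.69940 mol.
From the equation the C2H5OH:H2O mole ratio is 1:3, so n(H2O) = 0.69940 × 3/1 = 2.0982 mol.
Mass of H2O = 2.0982 mol × 18.016 g/mol = 37.801 g.
This is the theoretical yield. Percent yield = 24.68 g / 37.801 g × 100% = 65.289%.

65.29 %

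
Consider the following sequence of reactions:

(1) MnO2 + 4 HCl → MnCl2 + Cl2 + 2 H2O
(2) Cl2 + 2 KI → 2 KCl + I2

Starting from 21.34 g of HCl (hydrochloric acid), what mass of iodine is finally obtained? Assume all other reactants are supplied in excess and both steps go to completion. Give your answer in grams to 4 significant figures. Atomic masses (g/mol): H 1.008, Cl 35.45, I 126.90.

37.14 g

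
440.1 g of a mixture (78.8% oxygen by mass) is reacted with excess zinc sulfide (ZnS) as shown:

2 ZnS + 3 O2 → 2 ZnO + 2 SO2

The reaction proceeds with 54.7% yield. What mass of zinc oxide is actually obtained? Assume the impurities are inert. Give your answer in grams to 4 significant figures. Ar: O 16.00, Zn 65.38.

321.6 g

Pure O2 available = 440.1 g × 0.788 = 346.80 g.
M(O2) = 2(16.00) = 32.00 g/mol.
M(ZnO) = 65.38 + 16.00 = 81.38 g/mol.
n(O2) = 346.80 g / 32.00 g/mol = 10.837 mol.
From the equation the O2:ZnO mole ratio is 3:2, so n(ZnO) = 10.837 × 2/3 = 7.2250 mol.
Mass of ZnO = 7.2250 mol × 81.38 g/mol = 587.97 g.
Actual mass collected = 587.97 g × 0.547 = 321.62 g.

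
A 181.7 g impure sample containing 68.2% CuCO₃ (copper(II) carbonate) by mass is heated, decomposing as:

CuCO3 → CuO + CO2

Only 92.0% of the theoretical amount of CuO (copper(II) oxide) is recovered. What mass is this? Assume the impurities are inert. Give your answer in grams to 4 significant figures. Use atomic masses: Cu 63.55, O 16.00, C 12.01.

Pure CuCO3 available = 181.7 g × 0.682 = 123.92 g.
M(CuCO3) = 63.55 + 12.01 + 3(16.00) = 123.56 g/mol.
M(CuO) = 63.55 + 16.00 = 79.55 g/mol.
n(CuCO3) = 123.92 g / 123.56 g/mol = 1.0029 mol.
From the equation the CuCO3:CuO mole ratio is 1:1, so n(CuO) = 1.0029 × 1/1 = 1.0029 mol.
Mass of CuO = 1.0029 mol × 79.55 g/mol = 79.781 g.
Actual mass collected = 79.781 g × 0.920 = 73.399 g.

73.40 g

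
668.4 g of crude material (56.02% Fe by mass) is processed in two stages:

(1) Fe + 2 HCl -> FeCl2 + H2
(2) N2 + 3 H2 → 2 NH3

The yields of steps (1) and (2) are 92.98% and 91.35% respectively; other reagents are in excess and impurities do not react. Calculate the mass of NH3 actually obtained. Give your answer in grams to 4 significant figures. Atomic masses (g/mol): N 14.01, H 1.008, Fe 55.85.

64.67 g

Pure Fe = 668.4 × 0.5602 = 374.44 g.
M(Fe) = 55.85 g/mol.
M(NH3) = 14.01 + 3(1.008) = 17.034 g/mol.
n(Fe) = 374.44 / 55.85 = 6.7043 mol.
Step 1 (Fe:H2 = 1:1): theoretical n(H2) = 6.7043 mol; at 92.98% yield, n(H2) = 6.2337 mol.
Step 2 (H2:NH3 = 3:2): theoretical n(NH3) = 4.1558 mol, so theoretical mass = 4.1558 × 17.034 = 70.790 g.
At 91.35% yield, actual mass of NH3 = 70.790 × 0.9135 = 64.667 g.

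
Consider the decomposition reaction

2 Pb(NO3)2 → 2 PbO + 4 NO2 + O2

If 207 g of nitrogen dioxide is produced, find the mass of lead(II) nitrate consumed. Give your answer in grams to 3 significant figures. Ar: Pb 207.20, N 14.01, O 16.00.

745 g

M(NO2) = 14.01 + 2(16.00) = 46.01 g/mol.
M(Pb(NO3)2) = 207.20 + 2(14.01) + 6(16.00) = 331.22 g/mol.
n(NO2) = 207.0 g / 46.01 g/mol = 4.499 mol.
From the equation the NO2:Pb(NO3)2 mole ratio is 4:2, so n(Pb(NO3)2) = 4.499 × 2/4 = 2.250 mol.
Mass of Pb(NO3)2 = 2.250 mol × 331.22 g/mol = 745.1 g.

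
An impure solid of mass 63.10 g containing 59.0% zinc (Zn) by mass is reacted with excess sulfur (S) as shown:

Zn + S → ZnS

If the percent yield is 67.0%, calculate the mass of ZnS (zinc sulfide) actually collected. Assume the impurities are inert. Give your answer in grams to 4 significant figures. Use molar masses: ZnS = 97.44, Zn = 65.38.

Pure Zn available = 63.10 g × 0.590 = 37.229 g.
n(Zn) = 37.229 g / 65.38 g/mol = 0.56942 mol.
From the equation the Zn:ZnS mole ratio is 1:1, so n(ZnS) = 0.56942 × 1/1 = 0.56942 mol.
Mass of ZnS = 0.56942 mol × 97.44 g/mol = 55.485 g.
Actual mass collected = 55.485 g × 0.670 = 37.175 g.

37.17 g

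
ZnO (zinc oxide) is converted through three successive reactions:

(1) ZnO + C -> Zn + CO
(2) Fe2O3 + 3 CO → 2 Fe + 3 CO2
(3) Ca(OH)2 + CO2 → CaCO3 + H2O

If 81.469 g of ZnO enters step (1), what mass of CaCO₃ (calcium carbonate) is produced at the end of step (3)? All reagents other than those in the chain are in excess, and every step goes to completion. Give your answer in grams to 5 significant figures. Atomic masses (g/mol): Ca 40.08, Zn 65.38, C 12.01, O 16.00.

M(ZnO) = 65.38 + 16.00 = 81.38 g/mol.
M(CaCO3) = 40.08 + 12.01 + 3(16.00) = 100.09 g/mol.
n(ZnO) = 81.469 / 81.38 = 1.00109 mol.
Reaction (1): ZnO→CO ratio 1:1 ⇒ n(CO) = 1.00109 mol.
Reaction (2): CO→CO2 ratio 3:3 ⇒ n(CO2) = 1.00109 mol.
Reaction (3): CO2→CaCO3 ratio 1:1 ⇒ n(CaCO3) = 1.00109 mol.
Mass of CaCO3 = 1.00109 × 100.09 = 100.199 g.

100.20 g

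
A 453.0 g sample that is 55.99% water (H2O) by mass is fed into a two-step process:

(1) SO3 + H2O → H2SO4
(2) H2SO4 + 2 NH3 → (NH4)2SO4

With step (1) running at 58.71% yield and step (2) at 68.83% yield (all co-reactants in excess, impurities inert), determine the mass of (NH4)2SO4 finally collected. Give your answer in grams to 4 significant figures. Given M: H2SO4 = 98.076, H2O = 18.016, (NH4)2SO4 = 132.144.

Pure H2O = 453.0 × 0.5599 = 253.63 g.
n(H2O) = 253.63 / 18.016 = 14.078 mol.
Step 1 (H2O:H2SO4 = 1:1): theoretical n(H2SO4) = 14.078 mol; at 58.71% yield, n(H2SO4) = 8.2654 mol.
Step 2 (H2SO4:(NH4)2SO4 = 1:1): theoretical n((NH4)2SO4) = 8.2654 mol, so theoretical mass = 8.2654 × 132.144 = 1092.2 g.
At 68.83% yield, actual mass of (NH4)2SO4 = 1092.2 × 0.6883 = 751.77 g.

751.8 g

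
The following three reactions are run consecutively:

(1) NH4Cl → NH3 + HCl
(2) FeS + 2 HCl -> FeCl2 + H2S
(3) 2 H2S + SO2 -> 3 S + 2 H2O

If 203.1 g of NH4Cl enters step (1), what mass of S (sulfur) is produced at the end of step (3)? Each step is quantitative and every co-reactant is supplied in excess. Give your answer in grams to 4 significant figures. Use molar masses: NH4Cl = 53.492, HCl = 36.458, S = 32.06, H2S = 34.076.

n(NH4Cl) = 203.1 / 53.492 = 3.7968 mol.
Reaction (1): NH4Cl→HCl ratio 1:1 ⇒ n(HCl) = 3.7968 mol.
Reaction (2): HCl→H2S ratio 2:1 ⇒ n(H2S) = 1.8984 mol.
Reaction (3): H2S→S ratio 2:3 ⇒ n(S) = 2.8476 mol.
Mass of S = 2.8476 × 32.06 = 91.295 g.

91.29 g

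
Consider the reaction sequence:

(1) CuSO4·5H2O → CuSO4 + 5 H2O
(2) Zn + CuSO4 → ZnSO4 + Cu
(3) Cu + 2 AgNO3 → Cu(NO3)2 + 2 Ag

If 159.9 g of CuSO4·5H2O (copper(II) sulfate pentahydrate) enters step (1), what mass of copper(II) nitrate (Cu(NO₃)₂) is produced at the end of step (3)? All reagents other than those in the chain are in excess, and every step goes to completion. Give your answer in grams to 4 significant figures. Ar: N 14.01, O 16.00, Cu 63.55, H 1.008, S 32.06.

120.1 g

M(CuSO4·5H2O) = 63.55 + 32.06 + 9(16.00) + 10(1.008) = 249.69 g/mol.
M(Cu(NO3)2) = 63.55 + 2(14.01) + 6(16.00) = 187.57 g/mol.
n(CuSO4·5H2O) = 159.9 / 249.69 = 0.64039 mol.
Reaction (1): CuSO4·5H2O→CuSO4 ratio 1:1 ⇒ n(CuSO4) = 0.64039 mol.
Reaction (2): CuSO4→Cu ratio 1:1 ⇒ n(Cu) = 0.64039 mol.
Reaction (3): Cu→Cu(NO3)2 ratio 1:1 ⇒ n(Cu(NO3)2) = 0.64039 mol.
Mass of Cu(NO3)2 = 0.64039 × 187.57 = 120.12 g.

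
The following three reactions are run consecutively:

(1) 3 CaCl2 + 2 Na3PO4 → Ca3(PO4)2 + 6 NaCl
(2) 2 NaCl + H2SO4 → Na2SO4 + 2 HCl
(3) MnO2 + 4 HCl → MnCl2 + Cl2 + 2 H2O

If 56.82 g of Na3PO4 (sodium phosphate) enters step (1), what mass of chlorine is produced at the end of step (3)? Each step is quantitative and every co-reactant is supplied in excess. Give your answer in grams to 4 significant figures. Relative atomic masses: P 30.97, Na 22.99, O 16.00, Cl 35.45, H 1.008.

M(Na3PO4) = 3(22.99) + 30.97 + 4(16.00) = 163.94 g/mol.
M(Cl2) = 2(35.45) = 70.90 g/mol.
n(Na3PO4) = 56.82 / 163.94 = 0.34659 mol.
Reaction (1): Na3PO4→NaCl ratio 2:6 ⇒ n(NaCl) = 1.0398 mol.
Reaction (2): NaCl→HCl ratio 2:2 ⇒ n(HCl) = 1.0398 mol.
Reaction (3): HCl→Cl2 ratio 4:1 ⇒ n(Cl2) = 0.25994 mol.
Mass of Cl2 = 0.25994 × 70.90 = 18.430 g.

18.43 g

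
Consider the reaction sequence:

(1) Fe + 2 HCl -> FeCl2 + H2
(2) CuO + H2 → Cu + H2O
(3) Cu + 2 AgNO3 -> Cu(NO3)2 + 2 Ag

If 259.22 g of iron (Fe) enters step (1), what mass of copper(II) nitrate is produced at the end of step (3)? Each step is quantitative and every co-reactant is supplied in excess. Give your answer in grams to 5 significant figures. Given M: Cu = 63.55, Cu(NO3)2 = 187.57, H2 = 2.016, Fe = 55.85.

n(Fe) = 259.22 / 55.85 = 4.64136 mol.
Reaction (1): Fe→H2 ratio 1:1 ⇒ n(H2) = 4.64136 mol.
Reaction (2): H2→Cu ratio 1:1 ⇒ n(Cu) = 4.64136 mol.
Reaction (3): Cu→Cu(NO3)2 ratio 1:1 ⇒ n(Cu(NO3)2) = 4.64136 mol.
Mass of Cu(NO3)2 = 4.64136 × 187.57 = 870.580 g.

870.58 g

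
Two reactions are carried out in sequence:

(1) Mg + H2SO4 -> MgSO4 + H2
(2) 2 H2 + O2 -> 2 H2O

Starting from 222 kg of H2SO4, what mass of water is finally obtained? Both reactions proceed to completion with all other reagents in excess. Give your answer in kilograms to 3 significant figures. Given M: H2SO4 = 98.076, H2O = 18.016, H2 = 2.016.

40.8 kg

222 kg = 222000 g.
n(H2SO4) = 222000 / 98.076 = 2264 mol.
Step 1 gives a 1:1 ratio of H2SO4 to H2, so n(H2) = 2264 mol.
In step 2 the H2:H2O ratio is 2:2, so n(H2O) = 2264 mol.
Mass of H2O = 2264 × 18.016 = 40780 g = 40.8 kg.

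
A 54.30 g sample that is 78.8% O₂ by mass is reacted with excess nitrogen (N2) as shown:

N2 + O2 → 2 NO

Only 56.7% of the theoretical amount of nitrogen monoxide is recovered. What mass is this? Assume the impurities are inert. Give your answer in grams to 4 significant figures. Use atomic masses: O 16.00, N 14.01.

45.50 g

Pure O2 available = 54.30 g × 0.788 = 42.788 g.
M(O2) = 2(16.00) = 32.00 g/mol.
M(NO) = 14.01 + 16.00 = 30.01 g/mol.
n(O2) = 42.788 g / 32.00 g/mol = 1.3371 mol.
From the equation the O2:NO mole ratio is 1:2, so n(NO) = 1.3371 × 2/1 = 2.6743 mol.
Mass of NO = 2.6743 mol × 30.01 g/mol = 80.255 g.
Actual mass collected = 80.255 g × 0.567 = 45.505 g.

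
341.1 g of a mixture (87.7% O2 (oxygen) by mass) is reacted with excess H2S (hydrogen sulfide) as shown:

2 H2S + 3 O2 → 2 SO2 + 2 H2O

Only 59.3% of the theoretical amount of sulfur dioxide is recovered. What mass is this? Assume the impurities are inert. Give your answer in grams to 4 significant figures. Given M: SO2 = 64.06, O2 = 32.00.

236.7 g

Pure O2 available = 341.1 g × 0.877 = 299.14 g.
n(O2) = 299.14 g / 32.00 g/mol = 9.3483 mol.
From the equation the O2:SO2 mole ratio is 3:2, so n(SO2) = 9.3483 × 2/3 = 6.2322 mol.
Mass of SO2 = 6.2322 mol × 64.06 g/mol = 399.23 g.
Actual mass collected = 399.23 g × 0.593 = 236.75 g.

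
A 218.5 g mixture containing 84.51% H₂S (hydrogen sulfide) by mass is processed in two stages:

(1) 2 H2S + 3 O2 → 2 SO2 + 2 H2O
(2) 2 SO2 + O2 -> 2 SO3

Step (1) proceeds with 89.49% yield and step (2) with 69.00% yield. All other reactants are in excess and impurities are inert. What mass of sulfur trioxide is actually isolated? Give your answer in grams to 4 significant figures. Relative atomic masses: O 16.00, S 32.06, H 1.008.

Pure H2S = 218.5 × 0.8451 = 184.65 g.
M(H2S) = 2(1.008) + 32.06 = 34.076 g/mol.
M(SO3) = 32.06 + 3(16.00) = 80.06 g/mol.
n(H2S) = 184.65 / 34.076 = 5.4189 mol.
Step 1 (H2S:SO2 = 2:2): theoretical n(SO2) = 5.4189 mol; at 89.49% yield, n(SO2) = 4.8494 mol.
Step 2 (SO2:SO3 = 2:2): theoretical n(SO3) = 4.8494 mol, so theoretical mass = 4.8494 × 80.06 = 388.24 g.
At 69.00% yield, actual mass of SO3 = 388.24 × 0.6900 = 267.89 g.

267.9 g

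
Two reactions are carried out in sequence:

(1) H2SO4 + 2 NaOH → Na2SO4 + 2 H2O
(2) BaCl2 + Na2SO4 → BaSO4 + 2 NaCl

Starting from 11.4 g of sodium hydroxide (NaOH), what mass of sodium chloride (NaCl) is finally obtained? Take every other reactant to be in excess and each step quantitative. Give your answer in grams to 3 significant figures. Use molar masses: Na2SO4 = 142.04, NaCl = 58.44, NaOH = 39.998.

n(NaOH) = 11.40 / 39.998 = 0.2850 mol.
Step 1 gives a 2:1 ratio of NaOH to Na2SO4, so n(Na2SO4) = 0.1425 mol.
In step 2 the Na2SO4:NaCl ratio is 1:2, so n(NaCl) = 0.2850 mol.
Mass of NaCl = 0.2850 × 58.44 = 16.66 g.

16.7 g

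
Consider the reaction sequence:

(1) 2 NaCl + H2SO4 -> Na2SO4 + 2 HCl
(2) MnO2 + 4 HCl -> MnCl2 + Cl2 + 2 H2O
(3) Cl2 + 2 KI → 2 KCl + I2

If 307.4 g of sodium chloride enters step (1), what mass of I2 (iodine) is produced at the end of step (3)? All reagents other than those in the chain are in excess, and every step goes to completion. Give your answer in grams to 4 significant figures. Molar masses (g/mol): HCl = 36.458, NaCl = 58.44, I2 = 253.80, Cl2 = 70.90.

333.8 g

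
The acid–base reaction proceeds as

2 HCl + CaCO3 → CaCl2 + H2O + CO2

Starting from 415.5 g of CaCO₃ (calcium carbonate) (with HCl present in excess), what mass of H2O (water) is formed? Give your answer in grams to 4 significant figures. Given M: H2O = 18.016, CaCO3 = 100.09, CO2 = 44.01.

n(CaCO3) = 415.50 g / 100.09 g/mol = 4.1513 mol.
From the equation the CaCO3:H2O mole ratio is 1:1, so n(H2O) = 4.1513 × 1/1 = 4.1513 mol.
Mass of H2O = 4.1513 mol × 18.016 g/mol = 74.789 g.

74.79 g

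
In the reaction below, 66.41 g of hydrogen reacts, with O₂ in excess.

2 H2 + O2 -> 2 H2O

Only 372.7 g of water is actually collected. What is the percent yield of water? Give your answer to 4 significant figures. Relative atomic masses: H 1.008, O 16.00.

M(H2) = 2(1.008) = 2.016 g/mol.
M(H2O) = 2(1.008) + 16.00 = 18.016 g/mol.
n(H2) = 66.410 g / 2.016 g/mol = 32.941 mol.
From the equation the H2:H2O mole ratio is 2:2, so n(H2O) = 32.941 × 2/2 = 32.941 mol.
Mass of H2O = 32.941 mol × 18.016 g/mol = 593.47 g.
This is the theoretical yield. Percent yield = 372.7 g / 593.47 g × 100% = 62.800%.

62.80 %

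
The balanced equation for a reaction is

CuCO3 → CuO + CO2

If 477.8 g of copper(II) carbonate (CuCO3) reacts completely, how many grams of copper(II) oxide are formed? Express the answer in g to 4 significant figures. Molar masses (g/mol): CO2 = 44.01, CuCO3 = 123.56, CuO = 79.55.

n(CuCO3) = 477.80 g / 123.56 g/mol = 3.8669 mol.
From the equation the CuCO3:CuO mole ratio is 1:1, so n(CuO) = 3.8669 × 1/1 = 3.8669 mol.
Mass of CuO = 3.8669 mol × 79.55 g/mol = 307.62 g.

307.6 g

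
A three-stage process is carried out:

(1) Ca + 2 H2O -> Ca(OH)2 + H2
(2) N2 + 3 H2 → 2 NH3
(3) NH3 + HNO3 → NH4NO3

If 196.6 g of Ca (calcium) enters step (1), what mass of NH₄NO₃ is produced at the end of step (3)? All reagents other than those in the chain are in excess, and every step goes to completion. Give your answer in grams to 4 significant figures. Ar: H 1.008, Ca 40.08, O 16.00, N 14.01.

M(Ca) = 40.08 g/mol.
M(NH4NO3) = 2(14.01) + 4(1.008) + 3(16.00) = 80.052 g/mol.
n(Ca) = 196.6 / 40.08 = 4.9052 mol.
Reaction (1): Ca→H2 ratio 1:1 ⇒ n(H2) = 4.9052 mol.
Reaction (2): H2→NH3 ratio 3:2 ⇒ n(NH3) = 3.2701 mol.
Reaction (3): NH3→NH4NO3 ratio 1:1 ⇒ n(NH4NO3) = 3.2701 mol.
Mass of NH4NO3 = 3.2701 × 80.052 = 261.78 g.

261.8 g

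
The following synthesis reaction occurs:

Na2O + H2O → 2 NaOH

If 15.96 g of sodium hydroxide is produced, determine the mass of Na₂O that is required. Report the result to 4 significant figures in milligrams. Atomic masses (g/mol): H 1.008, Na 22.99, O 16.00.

M(NaOH) = 22.99 + 16.00 + 1.008 = 39.998 g/mol.
M(Na2O) = 2(22.99) + 16.00 = 61.98 g/mol.
n(NaOH) = 15.960 g / 39.998 g/mol = 0.39902 mol.
From the equation the NaOH:Na2O mole ratio is 2:1, so n(Na2O) = 0.39902 × 1/2 = 0.19951 mol.
Mass of Na2O = 0.19951 mol × 61.98 g/mol = 12.366 g.
Converting to mg: 12.366 g = 12370 mg.

12370 mg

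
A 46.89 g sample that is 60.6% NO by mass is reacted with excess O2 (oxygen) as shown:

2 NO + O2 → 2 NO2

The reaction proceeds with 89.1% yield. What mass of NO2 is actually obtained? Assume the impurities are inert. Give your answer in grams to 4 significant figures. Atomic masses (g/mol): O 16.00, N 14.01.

Pure NO available = 46.89 g × 0.606 = 28.415 g.
M(NO) = 14.01 + 16.00 = 30.01 g/mol.
M(NO2) = 14.01 + 2(16.00) = 46.01 g/mol.
n(NO) = 28.415 g / 30.01 g/mol = 0.94686 mol.
From the equation the NO:NO2 mole ratio is 2:2, so n(NO2) = 0.94686 × 2/2 = 0.94686 mol.
Mass of NO2 = 0.94686 mol × 46.01 g/mol = 43.565 g.
Actual mass collected = 43.565 g × 0.891 = 38.817 g.

38.82 g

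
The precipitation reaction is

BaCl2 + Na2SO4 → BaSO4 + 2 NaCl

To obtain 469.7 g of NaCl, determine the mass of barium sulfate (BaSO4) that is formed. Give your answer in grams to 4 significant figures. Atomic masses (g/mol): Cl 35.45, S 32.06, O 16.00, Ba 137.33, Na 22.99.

M(NaCl) = 22.99 + 35.45 = 58.44 g/mol.
M(BaSO4) = 137.33 + 32.06 + 4(16.00) = 233.39 g/mol.
n(NaCl) = 469.70 g / 58.44 g/mol = 8.0373 mol.
From the equation the NaCl:BaSO4 mole ratio is 2:1, so n(BaSO4) = 8.0373 × 1/2 = 4.0187 mol.
Mass of BaSO4 = 4.0187 mol × 233.39 g/mol = 937.91 g.

937.9 g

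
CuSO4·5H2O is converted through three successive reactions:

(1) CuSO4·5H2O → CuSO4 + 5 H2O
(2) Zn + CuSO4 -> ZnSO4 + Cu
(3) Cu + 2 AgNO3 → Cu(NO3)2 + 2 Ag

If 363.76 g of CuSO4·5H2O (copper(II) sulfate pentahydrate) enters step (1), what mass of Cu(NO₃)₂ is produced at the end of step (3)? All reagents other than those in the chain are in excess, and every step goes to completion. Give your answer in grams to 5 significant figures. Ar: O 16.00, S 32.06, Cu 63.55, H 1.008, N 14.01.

273.26 g

M(CuSO4·5H2O) = 63.55 + 32.06 + 9(16.00) + 10(1.008) = 249.69 g/mol.
M(Cu(NO3)2) = 63.55 + 2(14.01) + 6(16.00) = 187.57 g/mol.
n(CuSO4·5H2O) = 363.76 / 249.69 = 1.45685 mol.
Reaction (1): CuSO4·5H2O→CuSO4 ratio 1:1 ⇒ n(CuSO4) = 1.45685 mol.
Reaction (2): CuSO4→Cu ratio 1:1 ⇒ n(Cu) = 1.45685 mol.
Reaction (3): Cu→Cu(NO3)2 ratio 1:1 ⇒ n(Cu(NO3)2) = 1.45685 mol.
Mass of Cu(NO3)2 = 1.45685 × 187.57 = 273.261 g.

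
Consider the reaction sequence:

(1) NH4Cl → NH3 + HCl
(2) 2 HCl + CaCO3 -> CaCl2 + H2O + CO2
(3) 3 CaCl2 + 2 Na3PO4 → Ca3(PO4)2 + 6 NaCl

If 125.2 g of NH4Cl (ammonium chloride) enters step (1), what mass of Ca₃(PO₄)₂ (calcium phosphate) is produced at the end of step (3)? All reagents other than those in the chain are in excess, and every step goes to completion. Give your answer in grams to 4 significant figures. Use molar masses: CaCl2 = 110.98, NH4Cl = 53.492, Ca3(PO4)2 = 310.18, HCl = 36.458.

121.0 g

n(NH4Cl) = 125.2 / 53.492 = 2.3405 mol.
Reaction (1): NH4Cl→HCl ratio 1:1 ⇒ n(HCl) = 2.3405 mol.
Reaction (2): HCl→CaCl2 ratio 2:1 ⇒ n(CaCl2) = 1.1703 mol.
Reaction (3): CaCl2→Ca3(PO4)2 ratio 3:1 ⇒ n(Ca3(PO4)2) = 0.39009 mol.
Mass of Ca3(PO4)2 = 0.39009 × 310.18 = 121.00 g.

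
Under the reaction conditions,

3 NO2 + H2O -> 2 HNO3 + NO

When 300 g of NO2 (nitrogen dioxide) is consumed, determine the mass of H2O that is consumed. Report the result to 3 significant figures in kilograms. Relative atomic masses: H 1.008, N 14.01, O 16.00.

0.0392 kg

M(NO2) = 14.01 + 2(16.00) = 46.01 g/mol.
M(H2O) = 2(1.008) + 16.00 = 18.016 g/mol.
n(NO2) = 300.0 g / 46.01 g/mol = 6.520 mol.
From the equation the NO2:H2O mole ratio is 3:1, so n(H2O) = 6.520 × 1/3 = 2.173 mol.
Mass of H2O = 2.173 mol × 18.016 g/mol = 39.16 g.
Converting to kg: 39.16 g = 0.0392 kg.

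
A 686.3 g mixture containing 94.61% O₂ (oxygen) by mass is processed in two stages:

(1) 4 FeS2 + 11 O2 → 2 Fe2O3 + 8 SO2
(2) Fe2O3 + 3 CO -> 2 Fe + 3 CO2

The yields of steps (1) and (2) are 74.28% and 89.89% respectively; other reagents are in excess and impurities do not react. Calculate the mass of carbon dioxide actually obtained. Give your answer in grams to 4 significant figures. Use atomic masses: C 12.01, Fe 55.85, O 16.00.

Pure O2 = 686.3 × 0.9461 = 649.31 g.
M(O2) = 2(16.00) = 32.00 g/mol.
M(CO2) = 12.01 + 2(16.00) = 44.01 g/mol.
n(O2) = 649.31 / 32.00 = 20.291 mol.
Step 1 (O2:Fe2O3 = 11:2): theoretical n(Fe2O3) = 3.6893 mol; at 74.28% yield, n(Fe2O3) = 2.7404 mol.
Step 2 (Fe2O3:CO2 = 1:3): theoretical n(CO2) = 8.2211 mol, so theoretical mass = 8.2211 × 44.01 = 361.81 g.
At 89.89% yield, actual mass of CO2 = 361.81 × 0.8989 = 325.23 g.

325.2 g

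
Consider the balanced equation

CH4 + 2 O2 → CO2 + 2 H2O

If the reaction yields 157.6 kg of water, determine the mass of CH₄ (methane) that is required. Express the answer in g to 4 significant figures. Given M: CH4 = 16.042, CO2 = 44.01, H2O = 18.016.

Convert: 157.6 kg = 157600 g.
n(H2O) = 157600 g / 18.016 g/mol = 8747.8 mol.
From the equation the H2O:CH4 mole ratio is 2:1, so n(CH4) = 8747.8 × 1/2 = 4373.9 mol.
Mass of CH4 = 4373.9 mol × 16.042 g/mol = 70166 g.

70170 g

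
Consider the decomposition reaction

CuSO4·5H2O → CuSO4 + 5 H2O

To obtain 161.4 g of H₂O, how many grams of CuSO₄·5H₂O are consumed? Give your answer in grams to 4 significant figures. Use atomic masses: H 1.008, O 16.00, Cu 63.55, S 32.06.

M(H2O) = 2(1.008) + 16.00 = 18.016 g/mol.
M(CuSO4·5H2O) = 63.55 + 32.06 + 9(16.00) + 10(1.008) = 249.69 g/mol.
n(H2O) = 161.40 g / 18.016 g/mol = 8.9587 mol.
From the equation the H2O:CuSO4·5H2O mole ratio is 5:1, so n(CuSO4·5H2O) = 8.9587 × 1/5 = 1.7917 mol.
Mass of CuSO4·5H2O = 1.7917 mol × 249.69 g/mol = 447.38 g.

447.4 g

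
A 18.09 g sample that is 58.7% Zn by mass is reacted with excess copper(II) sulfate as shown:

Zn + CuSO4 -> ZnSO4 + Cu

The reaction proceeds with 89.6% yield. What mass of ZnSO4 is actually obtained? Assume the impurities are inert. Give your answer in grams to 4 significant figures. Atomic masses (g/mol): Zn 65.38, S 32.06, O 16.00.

Pure Zn available = 18.09 g × 0.587 = 10.619 g.
M(Zn) = 65.38 g/mol.
M(ZnSO4) = 65.38 + 32.06 + 4(16.00) = 161.44 g/mol.
n(Zn) = 10.619 g / 65.38 g/mol = 0.16242 mol.
From the equation the Zn:ZnSO4 mole ratio is 1:1, so n(ZnSO4) = 0.16242 × 1/1 = 0.16242 mol.
Mass of ZnSO4 = 0.16242 mol × 161.44 g/mol = 26.221 g.
Actual mass collected = 26.221 g × 0.896 = 23.494 g.

23.49 g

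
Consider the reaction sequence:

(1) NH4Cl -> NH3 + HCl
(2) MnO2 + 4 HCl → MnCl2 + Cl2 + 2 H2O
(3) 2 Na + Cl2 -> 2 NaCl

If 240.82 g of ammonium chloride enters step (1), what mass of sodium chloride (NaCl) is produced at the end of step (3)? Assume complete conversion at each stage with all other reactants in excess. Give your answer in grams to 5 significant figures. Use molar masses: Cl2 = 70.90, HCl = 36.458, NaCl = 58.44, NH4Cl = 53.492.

n(NH4Cl) = 240.82 / 53.492 = 4.50198 mol.
Reaction (1): NH4Cl→HCl ratio 1:1 ⇒ n(HCl) = 4.50198 mol.
Reaction (2): HCl→Cl2 ratio 4:1 ⇒ n(Cl2) = 1.12550 mol.
Reaction (3): Cl2→NaCl ratio 1:2 ⇒ n(NaCl) = 2.25099 mol.
Mass of NaCl = 2.25099 × 58.44 = 131.548 g.

131.55 g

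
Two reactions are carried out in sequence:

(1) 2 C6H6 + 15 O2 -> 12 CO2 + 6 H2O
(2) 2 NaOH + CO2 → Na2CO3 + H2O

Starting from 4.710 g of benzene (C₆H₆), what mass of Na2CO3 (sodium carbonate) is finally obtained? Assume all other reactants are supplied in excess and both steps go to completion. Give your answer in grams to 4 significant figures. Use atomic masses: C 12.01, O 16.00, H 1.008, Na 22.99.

38.35 g

M(C6H6) = 6(12.01) + 6(1.008) = 78.108 g/mol.
M(Na2CO3) = 2(22.99) + 12.01 + 3(16.00) = 105.99 g/mol.
n(C6H6) = 4.7100 / 78.108 = 0.060301 mol.
Step 1 gives a 2:12 ratio of C6H6 to CO2, so n(CO2) = 0.36181 mol.
In step 2 the CO2:Na2CO3 ratio is 1:1, so n(Na2CO3) = 0.36181 mol.
Mass of Na2CO3 = 0.36181 × 105.99 = 38.348 g.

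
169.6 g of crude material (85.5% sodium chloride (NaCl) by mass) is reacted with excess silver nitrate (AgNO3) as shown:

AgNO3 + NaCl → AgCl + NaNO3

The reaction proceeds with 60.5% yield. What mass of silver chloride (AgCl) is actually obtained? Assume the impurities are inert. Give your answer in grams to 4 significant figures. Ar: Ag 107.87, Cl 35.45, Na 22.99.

215.2 g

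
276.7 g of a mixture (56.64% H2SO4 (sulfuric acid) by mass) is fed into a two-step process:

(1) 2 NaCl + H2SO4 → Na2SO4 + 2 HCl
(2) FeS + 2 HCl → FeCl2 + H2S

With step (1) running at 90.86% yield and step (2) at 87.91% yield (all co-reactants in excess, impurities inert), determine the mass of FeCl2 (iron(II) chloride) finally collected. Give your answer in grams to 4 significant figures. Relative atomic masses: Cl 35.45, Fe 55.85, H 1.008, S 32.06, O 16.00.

161.8 g

Pure H2SO4 = 276.7 × 0.5664 = 156.72 g.
M(H2SO4) = 2(1.008) + 32.06 + 4(16.00) = 98.076 g/mol.
M(FeCl2) = 55.85 + 2(35.45) = 126.75 g/mol.
n(H2SO4) = 156.72 / 98.076 = 1.5980 mol.
Step 1 (H2SO4:HCl = 1:2): theoretical n(HCl) = 3.1959 mol; at 90.86% yield, n(HCl) = 2.9038 mol.
Step 2 (HCl:FeCl2 = 2:1): theoretical n(FeCl2) = 1.4519 mol, so theoretical mass = 1.4519 × 126.75 = 184.03 g.
At 87.91% yield, actual mass of FeCl2 = 184.03 × 0.8791 = 161.78 g.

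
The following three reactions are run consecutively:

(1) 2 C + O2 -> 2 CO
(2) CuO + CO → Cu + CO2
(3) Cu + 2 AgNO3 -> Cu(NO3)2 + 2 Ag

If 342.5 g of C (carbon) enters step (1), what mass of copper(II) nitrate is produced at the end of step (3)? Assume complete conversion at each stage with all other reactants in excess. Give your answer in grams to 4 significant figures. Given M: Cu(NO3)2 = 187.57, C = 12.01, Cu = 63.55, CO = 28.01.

n(C) = 342.5 / 12.01 = 28.518 mol.
Reaction (1): C→CO ratio 2:2 ⇒ n(CO) = 28.518 mol.
Reaction (2): CO→Cu ratio 1:1 ⇒ n(Cu) = 28.518 mol.
Reaction (3): Cu→Cu(NO3)2 ratio 1:1 ⇒ n(Cu(NO3)2) = 28.518 mol.
Mass of Cu(NO3)2 = 28.518 × 187.57 = 5349.1 g.

5349 g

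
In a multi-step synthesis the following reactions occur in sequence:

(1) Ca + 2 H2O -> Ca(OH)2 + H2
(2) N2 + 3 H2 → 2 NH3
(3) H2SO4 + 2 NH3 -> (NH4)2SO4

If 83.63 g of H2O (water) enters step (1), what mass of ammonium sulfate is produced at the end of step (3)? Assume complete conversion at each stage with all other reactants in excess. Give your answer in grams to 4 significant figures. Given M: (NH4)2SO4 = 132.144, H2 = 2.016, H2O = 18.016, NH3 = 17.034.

n(H2O) = 83.63 / 18.016 = 4.6420 mol.
Reaction (1): H2O→H2 ratio 2:1 ⇒ n(H2) = 2.3210 mol.
Reaction (2): H2→NH3 ratio 3:2 ⇒ n(NH3) = 1.5473 mol.
Reaction (3): NH3→(NH4)2SO4 ratio 2:1 ⇒ n((NH4)2SO4) = 0.77366 mol.
Mass of (NH4)2SO4 = 0.77366 × 132.144 = 102.24 g.

102.2 g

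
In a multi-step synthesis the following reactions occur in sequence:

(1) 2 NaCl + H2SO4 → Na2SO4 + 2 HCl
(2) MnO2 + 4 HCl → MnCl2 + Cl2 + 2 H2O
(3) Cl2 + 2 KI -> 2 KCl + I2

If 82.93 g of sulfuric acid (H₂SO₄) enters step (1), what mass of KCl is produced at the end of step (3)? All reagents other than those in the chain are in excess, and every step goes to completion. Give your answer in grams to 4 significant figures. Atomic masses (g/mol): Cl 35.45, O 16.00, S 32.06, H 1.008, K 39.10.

63.04 g

M(H2SO4) = 2(1.008) + 32.06 + 4(16.00) = 98.076 g/mol.
M(KCl) = 39.10 + 35.45 = 74.55 g/mol.
n(H2SO4) = 82.93 / 98.076 = 0.84557 mol.
Reaction (1): H2SO4→HCl ratio 1:2 ⇒ n(HCl) = 1.6911 mol.
Reaction (2): HCl→Cl2 ratio 4:1 ⇒ n(Cl2) = 0.42278 mol.
Reaction (3): Cl2→KCl ratio 1:2 ⇒ n(KCl) = 0.84557 mol.
Mass of KCl = 0.84557 × 74.55 = 63.037 g.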